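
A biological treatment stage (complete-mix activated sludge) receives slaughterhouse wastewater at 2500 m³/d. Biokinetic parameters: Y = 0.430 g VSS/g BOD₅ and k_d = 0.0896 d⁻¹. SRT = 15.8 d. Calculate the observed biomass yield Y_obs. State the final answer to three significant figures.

Y_obs ≈ 0.178 g VSS/g BOD₅

Correct the yield for decay: Y_obs = Y/(1 + k_d θ_c) = 0.430 / (1 + 0.0896 × 15.8) = 0.430 / 2.416 = 0.1780.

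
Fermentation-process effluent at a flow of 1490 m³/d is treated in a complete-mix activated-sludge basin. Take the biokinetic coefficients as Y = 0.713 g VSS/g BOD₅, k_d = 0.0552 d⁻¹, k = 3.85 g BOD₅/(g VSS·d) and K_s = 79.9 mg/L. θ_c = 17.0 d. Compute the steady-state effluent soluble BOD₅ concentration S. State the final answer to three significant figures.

For a completely mixed reactor with recycle the Lawrence–McCarty relation gives S = K_s·(1 + k_d·θ_c) / [θ_c·(Y·k − k_d) − 1] = 79.9 × (1 + 0.0552 × 17.0) / [17.0 × (0.713 × 3.85 − 0.0552) − 1] = 154.9 / 44.73 = 3.463 mg/L.

S ≈ 3.46 mg/L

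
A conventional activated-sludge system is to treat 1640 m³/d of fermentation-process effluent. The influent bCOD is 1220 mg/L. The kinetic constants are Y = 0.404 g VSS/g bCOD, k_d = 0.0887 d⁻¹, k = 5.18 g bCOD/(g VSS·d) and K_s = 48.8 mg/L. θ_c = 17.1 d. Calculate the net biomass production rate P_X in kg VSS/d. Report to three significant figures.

Effluent substrate depends only on kinetics and SRT: S = K_s(1 + k_d θ_c) / [θ_c(Yk − k_d) − 1] = 48.8 × (1 + 0.0887 × 17.1) / [17.1 × (0.404 × 5.18 − 0.0887) − 1] = 122.8 / 33.27 = 3.692 mg/L.
Observed yield with endogenous decay: Y_obs = Y / (1 + k_d·θ_c) = 0.404 / (1 + 0.0887 × 17.1) = 0.404 / 2.517 = 0.1605 g VSS/g bCOD.
Mass of bCOD removed per day: Q(S₀ − S) = 1640 × 1216 g/m³ = 1995 kg/d.
Net biomass production P_X = Y_obs × Q·(S₀ − S) = 0.1605 × 1995 = 320.2 kg VSS/d.

P_X ≈ 320 kg VSS/d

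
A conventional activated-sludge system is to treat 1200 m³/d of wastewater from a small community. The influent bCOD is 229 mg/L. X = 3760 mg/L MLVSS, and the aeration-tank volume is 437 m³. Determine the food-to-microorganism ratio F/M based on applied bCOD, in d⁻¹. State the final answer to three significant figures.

F/M = Q·S₀ / (V·X) = 1200 × 229 / (437.0 × 3760) = 0.1672 g bCOD·(g VSS·d)⁻¹.

F/M ≈ 0.167 d⁻¹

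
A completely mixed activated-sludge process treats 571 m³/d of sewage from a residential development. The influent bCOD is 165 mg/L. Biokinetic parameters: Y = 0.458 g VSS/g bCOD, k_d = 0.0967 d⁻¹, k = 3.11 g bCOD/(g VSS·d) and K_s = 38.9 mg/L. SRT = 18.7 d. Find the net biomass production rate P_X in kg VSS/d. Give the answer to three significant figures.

P_X ≈ 14.9 kg VSS/d

For a completely mixed reactor with recycle the Lawrence–McCarty relation gives S = K_s·(1 + k_d·θ_c) / [θ_c·(Y·k − k_d) − 1] = 38.9 × (1 + 0.0967 × 18.7) / [18.7 × (0.458 × 3.11 − 0.0967) − 1] = 109.2 / 23.83 = 4.585 mg/L.
Correct the yield for decay: Y_obs = Y/(1 + k_d θ_c) = 0.458 / (1 + 0.0967 × 18.7) = 0.458 / 2.808 = 0.1631.
Mass of bCOD removed per day: Q(S₀ − S) = 571 × 160.4 g/m³ = 91.60 kg/d.
Net biomass production P_X = Y_obs × Q·(S₀ − S) = 0.1631 × 91.60 = 14.94 kg VSS/d.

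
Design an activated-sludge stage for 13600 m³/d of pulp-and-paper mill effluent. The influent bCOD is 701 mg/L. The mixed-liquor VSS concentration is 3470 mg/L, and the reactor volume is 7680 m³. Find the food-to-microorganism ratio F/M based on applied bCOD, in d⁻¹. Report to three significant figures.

Food-to-microorganism ratio F/M = Q S₀ / (V X) = 13600 × 701 / (7680 × 3470) = 0.3577 d⁻¹.

F/M ≈ 0.358 d⁻¹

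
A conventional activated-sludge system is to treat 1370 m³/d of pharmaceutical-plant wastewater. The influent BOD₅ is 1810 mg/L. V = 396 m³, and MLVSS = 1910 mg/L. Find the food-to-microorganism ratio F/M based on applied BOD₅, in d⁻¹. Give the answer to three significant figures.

F/M ≈ 3.28 d⁻¹

F/M = applied load / biomass = Q·S₀/(V·X) = 1370 × 1810 / (396.0 × 1910) = 3.278 d⁻¹.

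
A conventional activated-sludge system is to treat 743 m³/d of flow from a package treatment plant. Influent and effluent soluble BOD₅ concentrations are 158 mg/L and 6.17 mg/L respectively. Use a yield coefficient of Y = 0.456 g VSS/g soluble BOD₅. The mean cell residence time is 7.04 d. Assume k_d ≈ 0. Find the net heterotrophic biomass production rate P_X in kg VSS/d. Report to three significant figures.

With endogenous decay neglected, the observed yield equals the true yield: Y_obs = Y = 0.456 g VSS/g soluble BOD₅.
Substrate removed = Q·(S₀ − S) = 743 m³/d × (158 − 6.17) g/m³ = 1.13×10^5 g/d = 112.8 kg/d.
So the net sludge growth is P_X = 0.4560 × 112.8 = 51.44 kg VSS/d.

P_X ≈ 51.4 kg VSS/d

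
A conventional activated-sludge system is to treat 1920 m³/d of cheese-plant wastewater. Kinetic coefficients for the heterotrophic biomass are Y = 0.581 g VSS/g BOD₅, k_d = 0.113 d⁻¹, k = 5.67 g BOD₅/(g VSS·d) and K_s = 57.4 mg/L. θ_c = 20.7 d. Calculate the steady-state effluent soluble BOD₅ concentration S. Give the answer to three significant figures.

S ≈ 2.96 mg/L

From the Monod/SRT balance for a CMAS, S = K_s·(1+k_d θ_c)/[θ_c·(Y k − k_d) − 1] = 57.4 × (1 + 0.113 × 20.7) / [20.7 × (0.581 × 5.67 − 0.113) − 1] = 191.7 / 64.85 = 2.955 mg/L.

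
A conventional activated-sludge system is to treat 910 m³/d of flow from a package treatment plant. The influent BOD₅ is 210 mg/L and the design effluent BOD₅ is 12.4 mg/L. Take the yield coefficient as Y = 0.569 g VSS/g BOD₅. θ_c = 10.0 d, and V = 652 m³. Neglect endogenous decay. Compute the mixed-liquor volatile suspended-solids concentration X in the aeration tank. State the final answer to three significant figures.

X ≈ 1570 mg/L

From V·X = Y·Q·(S₀ − S)·θ_c (decay neglected): X = 0.569 × 910 × (210 − 12.4) × 10.0 / 652 = 1569 mg/L.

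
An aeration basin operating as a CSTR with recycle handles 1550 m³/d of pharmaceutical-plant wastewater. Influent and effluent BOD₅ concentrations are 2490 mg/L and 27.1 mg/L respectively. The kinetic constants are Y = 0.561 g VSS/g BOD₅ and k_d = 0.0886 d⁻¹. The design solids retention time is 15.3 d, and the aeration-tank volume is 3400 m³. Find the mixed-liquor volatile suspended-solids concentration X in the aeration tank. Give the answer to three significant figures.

X ≈ 4090 mg/L

X = Y·Q·ΔS·θ_c / [V·(1 + k_d θ_c)] = 0.561 × 1550 × (2490 − 27.1) × 15.3 / [3400 × (1 + 0.0886 × 15.3)] = 4091 mg/L.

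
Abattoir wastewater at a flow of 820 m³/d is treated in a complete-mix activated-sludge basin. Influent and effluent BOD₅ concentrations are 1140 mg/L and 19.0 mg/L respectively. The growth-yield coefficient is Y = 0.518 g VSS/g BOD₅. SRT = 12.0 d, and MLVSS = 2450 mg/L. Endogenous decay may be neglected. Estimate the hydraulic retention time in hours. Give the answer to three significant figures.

τ ≈ 68.3 h

With k_d = 0 the design equation reduces to V = Y Q (S₀−S) θ_c / X = 0.518 × 820 × (1140 − 19.0) × 12.0 / 2450 = 2332 m³.
τ = V/Q = 2332/820 = 2.844 d, or 68.26 h.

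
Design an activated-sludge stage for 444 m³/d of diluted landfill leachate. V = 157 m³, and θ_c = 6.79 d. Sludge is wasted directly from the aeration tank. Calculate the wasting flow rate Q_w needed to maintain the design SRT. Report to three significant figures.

Q_w ≈ 23.1 m³/d

With mixed-liquor wasting, θ_c = V/Q_w, so Q_w = V/θ_c = 157.0/6.79 = 23.12 m³/d.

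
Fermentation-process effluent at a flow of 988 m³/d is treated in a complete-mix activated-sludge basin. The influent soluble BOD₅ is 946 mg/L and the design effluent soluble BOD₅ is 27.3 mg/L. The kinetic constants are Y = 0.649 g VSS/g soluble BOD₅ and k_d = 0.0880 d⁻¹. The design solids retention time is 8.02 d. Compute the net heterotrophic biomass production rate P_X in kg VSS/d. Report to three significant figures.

Observed yield with endogenous decay: Y_obs = Y / (1 + k_d·θ_c) = 0.649 / (1 + 0.0880 × 8.02) = 0.649 / 1.706 = 0.3805 g VSS/g soluble BOD₅.
Substrate removed = Q·(S₀ − S) = 988 m³/d × (946 − 27.3) g/m³ = 9.08×10^5 g/d = 907.7 kg/d.
Biomass produced: P_X = Y_obs·Q·ΔS = 0.3805 × 907.7 ≈ 345.3 kg VSS/d.

P_X ≈ 345 kg VSS/d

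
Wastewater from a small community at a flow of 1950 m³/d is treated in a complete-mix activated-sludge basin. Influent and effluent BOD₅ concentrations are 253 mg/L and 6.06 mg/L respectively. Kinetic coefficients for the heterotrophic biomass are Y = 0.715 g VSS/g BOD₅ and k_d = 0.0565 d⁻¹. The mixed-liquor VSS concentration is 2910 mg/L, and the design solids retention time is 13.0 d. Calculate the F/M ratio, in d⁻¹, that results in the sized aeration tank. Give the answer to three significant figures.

F/M ≈ 0.191 d⁻¹

From the SRT design equation V = Y Q (S₀−S) θ_c / [X (1 + k_d θ_c)] = 0.715 × 1950 × (253 − 6.06) × 13.0 / [2910 × (1 + 0.0565 × 13.0)] = 4.48×10^6 / 5047 = 886.8 m³.
F/M = Q·S₀ / (V·X) = 1950 × 253 / (886.8 × 2910) = 0.1912 g BOD₅·(g VSS·d)⁻¹.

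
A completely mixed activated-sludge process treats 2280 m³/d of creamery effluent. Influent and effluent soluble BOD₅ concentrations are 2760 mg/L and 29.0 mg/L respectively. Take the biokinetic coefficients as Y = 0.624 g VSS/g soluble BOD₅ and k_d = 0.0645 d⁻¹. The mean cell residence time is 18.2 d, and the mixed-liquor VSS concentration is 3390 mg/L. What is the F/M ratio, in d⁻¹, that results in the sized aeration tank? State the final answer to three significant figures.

F/M ≈ 0.193 d⁻¹

Rearranging the biomass balance for a CMAS with decay, V = Y·Q·ΔS·θ_c / [X·(1+k_d θ_c)] = 0.624 × 2280 × (2760 − 29.0) × 18.2 / [3390 × (1 + 0.0645 × 18.2)] = 7.07×10^7 / 7370 = 9596 m³.
F/M = Q·S₀ / (V·X) = 2280 × 2760 / (9596 × 3390) = 0.1935 g soluble BOD₅·(g VSS·d)⁻¹.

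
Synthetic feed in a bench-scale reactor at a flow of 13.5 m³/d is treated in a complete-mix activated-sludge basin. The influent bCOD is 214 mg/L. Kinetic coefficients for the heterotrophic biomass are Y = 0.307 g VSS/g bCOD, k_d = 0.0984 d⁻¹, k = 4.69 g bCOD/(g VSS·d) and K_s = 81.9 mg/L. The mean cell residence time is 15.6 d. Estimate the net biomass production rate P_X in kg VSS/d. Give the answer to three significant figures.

P_X ≈ 0.333 kg VSS/d

From the Monod/SRT balance for a CMAS, S = K_s·(1+k_d θ_c)/[θ_c·(Y k − k_d) − 1] = 81.9 × (1 + 0.0984 × 15.6) / [15.6 × (0.307 × 4.69 − 0.0984) − 1] = 207.6 / 19.93 = 10.42 mg/L.
The observed yield is Y_obs = Y/(1 + k_d·θ_c) = 0.307 / (1 + 0.0984 × 15.6) = 0.307 / 2.535 = 0.1211 g VSS per g bCOD removed.
Q·(S₀ − S) = 13.5 × (214 − 10.4) × 10⁻³ = 2.749 kg/d removed.
P_X = Y_obs · Q(S₀ − S) = 0.1211 × 2.749 = 0.3329 kg VSS/d.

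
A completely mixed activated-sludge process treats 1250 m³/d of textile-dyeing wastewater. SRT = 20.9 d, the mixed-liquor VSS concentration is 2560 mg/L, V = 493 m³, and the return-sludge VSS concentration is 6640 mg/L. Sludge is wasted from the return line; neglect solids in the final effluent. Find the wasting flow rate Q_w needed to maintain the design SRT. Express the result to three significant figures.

θ_c = V·X/(Q_w·X_r) when wasting from the recycle, so Q_w = V·X/(θ_c·X_r) = 493.0 × 2560 / (20.9 × 6640) = 9.094 m³/d.

Q_w ≈ 9.09 m³/d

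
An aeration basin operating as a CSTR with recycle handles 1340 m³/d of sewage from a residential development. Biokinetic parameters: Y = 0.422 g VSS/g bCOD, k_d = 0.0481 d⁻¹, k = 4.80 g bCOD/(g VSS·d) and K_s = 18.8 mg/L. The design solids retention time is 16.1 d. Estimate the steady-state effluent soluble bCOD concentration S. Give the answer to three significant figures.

For a completely mixed reactor with recycle the Lawrence–McCarty relation gives S = K_s·(1 + k_d·θ_c) / [θ_c·(Y·k − k_d) − 1] = 18.8 × (1 + 0.0481 × 16.1) / [16.1 × (0.422 × 4.80 − 0.0481) − 1] = 33.36 / 30.84 = 1.082 mg/L.

S ≈ 1.08 mg/L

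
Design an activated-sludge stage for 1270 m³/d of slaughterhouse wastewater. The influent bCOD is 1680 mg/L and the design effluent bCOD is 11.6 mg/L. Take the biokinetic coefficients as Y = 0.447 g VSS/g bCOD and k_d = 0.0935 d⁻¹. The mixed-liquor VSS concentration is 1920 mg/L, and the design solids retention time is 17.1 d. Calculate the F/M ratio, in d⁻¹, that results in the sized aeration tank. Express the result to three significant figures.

F/M ≈ 0.342 d⁻¹

Rearranging the biomass balance for a CMAS with decay, V = Y·Q·ΔS·θ_c / [X·(1+k_d θ_c)] = 0.447 × 1270 × (1680 − 11.6) × 17.1 / [1920 × (1 + 0.0935 × 17.1)] = 1.62×10^7 / 4990 = 3246 m³.
Food-to-microorganism ratio F/M = Q S₀ / (V X) = 1270 × 1680 / (3246 × 1920) = 0.3424 d⁻¹.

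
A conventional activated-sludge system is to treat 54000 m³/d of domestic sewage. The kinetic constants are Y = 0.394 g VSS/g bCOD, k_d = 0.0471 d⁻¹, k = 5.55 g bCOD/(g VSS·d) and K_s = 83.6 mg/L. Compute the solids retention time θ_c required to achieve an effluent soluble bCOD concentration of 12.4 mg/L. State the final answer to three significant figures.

θ_c ≈ 4.25 d

At the target effluent, Y k S/(K_s+S) = 0.394×5.55×12.4/96.00 = 0.2824 d⁻¹.
1/θ_c = 0.2824 − 0.0471 = 0.2353 d⁻¹, so θ_c = 4.249 d.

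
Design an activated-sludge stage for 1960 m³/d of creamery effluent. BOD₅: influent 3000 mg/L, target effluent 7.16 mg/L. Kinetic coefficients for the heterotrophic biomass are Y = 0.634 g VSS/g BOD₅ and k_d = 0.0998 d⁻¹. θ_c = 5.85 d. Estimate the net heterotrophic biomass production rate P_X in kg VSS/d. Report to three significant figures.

The observed yield is Y_obs = Y/(1 + k_d·θ_c) = 0.634 / (1 + 0.0998 × 5.85) = 0.634 / 1.584 = 0.4003 g VSS per g BOD₅ removed.
Substrate removed = Q·(S₀ − S) = 1960 m³/d × (3000 − 7.16) g/m³ = 5.87×10^6 g/d = 5866 kg/d.
So the net sludge growth is P_X = 0.4003 × 5866 = 2348 kg VSS/d.

P_X ≈ 2350 kg VSS/d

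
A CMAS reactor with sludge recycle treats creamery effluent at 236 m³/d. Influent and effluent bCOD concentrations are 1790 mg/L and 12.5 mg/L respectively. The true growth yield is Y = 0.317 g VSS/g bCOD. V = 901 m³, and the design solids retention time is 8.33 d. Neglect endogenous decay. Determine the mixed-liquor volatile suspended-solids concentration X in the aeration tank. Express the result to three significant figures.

X ≈ 1230 mg/L

From V·X = Y·Q·(S₀ − S)·θ_c (decay neglected): X = 0.317 × 236 × (1790 − 12.5) × 8.33 / 901 = 1229 mg/L.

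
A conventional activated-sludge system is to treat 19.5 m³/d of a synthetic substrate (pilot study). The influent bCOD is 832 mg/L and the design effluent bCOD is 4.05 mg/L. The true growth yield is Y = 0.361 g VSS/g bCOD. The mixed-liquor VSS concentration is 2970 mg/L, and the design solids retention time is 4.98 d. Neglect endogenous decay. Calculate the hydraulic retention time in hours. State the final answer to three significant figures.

V·X = Y·Q·ΔS·θ_c gives V = 0.361 × 19.5 × (832 − 4.05) × 4.98 / 2970 = 9.773 m³.
τ = V/Q = 9.773/19.5 = 0.5012 d, or 12.03 h.

τ ≈ 12.0 h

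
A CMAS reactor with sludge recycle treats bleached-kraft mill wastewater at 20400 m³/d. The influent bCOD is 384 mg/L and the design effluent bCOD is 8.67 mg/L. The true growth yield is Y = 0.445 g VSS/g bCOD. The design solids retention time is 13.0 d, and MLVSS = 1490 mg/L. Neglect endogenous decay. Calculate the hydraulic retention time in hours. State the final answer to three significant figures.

τ ≈ 35.0 h

V·X = Y·Q·ΔS·θ_c gives V = 0.445 × 20400 × (384 − 8.67) × 13.0 / 1490 = 29728 m³.
HRT = V/Q = 29728 m³ / 20400 m³·d⁻¹ = 1.457 d × 24 = 34.97 h.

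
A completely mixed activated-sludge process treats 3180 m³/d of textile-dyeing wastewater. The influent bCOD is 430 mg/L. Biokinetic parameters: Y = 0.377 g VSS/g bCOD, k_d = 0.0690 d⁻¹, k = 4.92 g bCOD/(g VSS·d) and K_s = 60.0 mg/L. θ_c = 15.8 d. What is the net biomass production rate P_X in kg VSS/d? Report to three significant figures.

P_X ≈ 244 kg VSS/d

From the Monod/SRT balance for a CMAS, S = K_s·(1+k_d θ_c)/[θ_c·(Y k − k_d) − 1] = 60.0 × (1 + 0.0690 × 15.8) / [15.8 × (0.377 × 4.92 − 0.0690) − 1] = 125.4 / 27.22 = 4.608 mg/L.
Observed yield with endogenous decay: Y_obs = Y / (1 + k_d·θ_c) = 0.377 / (1 + 0.0690 × 15.8) = 0.377 / 2.090 = 0.1804 g VSS/g bCOD.
Mass of bCOD removed per day: Q(S₀ − S) = 3180 × 425.4 g/m³ = 1353 kg/d.
So the net sludge growth is P_X = 0.1804 × 1353 = 244.0 kg VSS/d.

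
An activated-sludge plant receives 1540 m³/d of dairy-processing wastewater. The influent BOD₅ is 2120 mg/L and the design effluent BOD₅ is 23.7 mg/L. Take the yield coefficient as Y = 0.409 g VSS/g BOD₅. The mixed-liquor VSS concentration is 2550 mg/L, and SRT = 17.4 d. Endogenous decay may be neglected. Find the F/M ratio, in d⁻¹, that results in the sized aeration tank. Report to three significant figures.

F/M ≈ 0.142 d⁻¹

V·X = Y·Q·ΔS·θ_c gives V = 0.409 × 1540 × (2120 − 23.7) × 17.4 / 2550 = 9010 m³.
Food-to-microorganism ratio F/M = Q S₀ / (V X) = 1540 × 2120 / (9010 × 2550) = 0.1421 d⁻¹.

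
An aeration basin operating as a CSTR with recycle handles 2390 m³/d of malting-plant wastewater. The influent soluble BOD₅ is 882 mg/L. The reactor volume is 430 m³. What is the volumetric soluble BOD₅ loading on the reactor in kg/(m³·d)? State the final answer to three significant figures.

Applied soluble BOD₅ load per unit volume = Q·S₀/V = (2390 × 882/1000)/430.0 = 4.902 kg soluble BOD₅·m⁻³·d⁻¹.

L_v ≈ 4.90 kg soluble BOD₅/(m³·d)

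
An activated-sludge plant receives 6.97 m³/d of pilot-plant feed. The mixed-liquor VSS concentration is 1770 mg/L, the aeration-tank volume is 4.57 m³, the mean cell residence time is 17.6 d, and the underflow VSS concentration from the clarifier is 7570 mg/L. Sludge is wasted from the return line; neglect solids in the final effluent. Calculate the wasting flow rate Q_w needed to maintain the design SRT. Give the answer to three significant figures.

Wasting from the return line (neglecting effluent solids): Q_w = V·X / (θ_c·X_r) = 4.570 × 1770 / (17.6 × 7570) = 0.06071 m³/d.

Q_w ≈ 0.0607 m³/d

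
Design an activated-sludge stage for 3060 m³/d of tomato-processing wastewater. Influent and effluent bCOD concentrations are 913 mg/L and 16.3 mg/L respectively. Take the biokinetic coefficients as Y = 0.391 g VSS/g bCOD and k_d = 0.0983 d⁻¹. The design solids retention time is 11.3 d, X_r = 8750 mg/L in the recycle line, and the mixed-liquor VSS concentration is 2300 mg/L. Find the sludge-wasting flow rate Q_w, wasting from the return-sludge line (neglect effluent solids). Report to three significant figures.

Q_w ≈ 58.1 m³/d

From the SRT design equation V = Y Q (S₀−S) θ_c / [X (1 + k_d θ_c)] = 0.391 × 3060 × (913 − 16.3) × 11.3 / [2300 × (1 + 0.0983 × 11.3)] = 1.21×10^7 / 4855 = 2497 m³.
Wasting from the return line (neglecting effluent solids): Q_w = V·X / (θ_c·X_r) = 2497 × 2300 / (11.3 × 8750) = 58.09 m³/d.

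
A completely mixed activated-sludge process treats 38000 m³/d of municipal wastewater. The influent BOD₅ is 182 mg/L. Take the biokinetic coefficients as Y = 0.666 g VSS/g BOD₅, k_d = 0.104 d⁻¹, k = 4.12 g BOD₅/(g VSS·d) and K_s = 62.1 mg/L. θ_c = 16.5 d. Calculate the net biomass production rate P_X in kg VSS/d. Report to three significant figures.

P_X ≈ 1660 kg VSS/d

For a completely mixed reactor with recycle the Lawrence–McCarty relation gives S = K_s·(1 + k_d·θ_c) / [θ_c·(Y·k − k_d) − 1] = 62.1 × (1 + 0.104 × 16.5) / [16.5 × (0.666 × 4.12 − 0.104) − 1] = 168.7 / 42.56 = 3.963 mg/L.
Y_obs = Y / (1 + k_d θ_c) = 0.666 / (1 + 0.104 × 16.5) = 0.666 / 2.716 = 0.2452.
Substrate removed = Q·(S₀ − S) = 38000 m³/d × (182 − 3.96) g/m³ = 6.77×10^6 g/d = 6766 kg/d.
P_X = Y_obs · Q(S₀ − S) = 0.2452 × 6766 = 1659 kg VSS/d.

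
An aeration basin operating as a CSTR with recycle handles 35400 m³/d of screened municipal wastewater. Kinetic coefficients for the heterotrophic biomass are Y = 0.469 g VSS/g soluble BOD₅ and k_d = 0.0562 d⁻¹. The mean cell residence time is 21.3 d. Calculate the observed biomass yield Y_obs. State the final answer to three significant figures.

Correct the yield for decay: Y_obs = Y/(1 + k_d θ_c) = 0.469 / (1 + 0.0562 × 21.3) = 0.469 / 2.197 = 0.2135.

Y_obs ≈ 0.213 g VSS/g soluble BOD₅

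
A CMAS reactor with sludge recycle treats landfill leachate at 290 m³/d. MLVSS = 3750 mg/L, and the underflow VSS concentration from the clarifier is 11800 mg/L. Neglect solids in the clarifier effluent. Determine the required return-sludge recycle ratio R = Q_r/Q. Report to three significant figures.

R = Q_r/Q = X/(X_r − X) = 3750 / (11800 − 3750) = 0.4658.

R ≈ 0.466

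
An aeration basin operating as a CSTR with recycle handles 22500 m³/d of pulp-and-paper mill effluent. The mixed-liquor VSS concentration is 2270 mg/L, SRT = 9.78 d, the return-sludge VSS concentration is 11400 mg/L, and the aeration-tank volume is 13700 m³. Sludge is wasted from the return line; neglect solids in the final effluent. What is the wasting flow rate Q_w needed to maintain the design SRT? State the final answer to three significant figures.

Q_w = (V·X)/(θ_c X_r) = 13700 × 2270 / (9.78 × 11400) = 278.9 m³/d.

Q_w ≈ 279 m³/d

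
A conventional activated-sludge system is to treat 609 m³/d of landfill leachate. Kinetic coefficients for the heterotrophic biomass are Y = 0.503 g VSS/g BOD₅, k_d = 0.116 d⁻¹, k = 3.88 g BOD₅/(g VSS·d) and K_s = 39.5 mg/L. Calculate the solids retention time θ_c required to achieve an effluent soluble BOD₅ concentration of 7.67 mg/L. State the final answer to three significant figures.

From 1/θ_c = Y·k·S/(K_s + S) − k_d: Y·k·S/(K_s+S) = 0.503 × 3.88 × 7.67 / (39.5 + 7.67) = 0.3173 d⁻¹.
Then 1/θ_c = μ − k_d = 0.3173 − 0.116 = 0.2013 d⁻¹, giving θ_c = 4.967 d.

θ_c ≈ 4.97 d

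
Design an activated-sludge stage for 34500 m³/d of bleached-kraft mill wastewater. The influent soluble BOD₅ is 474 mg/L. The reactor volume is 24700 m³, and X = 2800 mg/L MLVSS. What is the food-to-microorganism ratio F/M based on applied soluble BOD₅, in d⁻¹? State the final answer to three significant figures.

F/M ≈ 0.236 d⁻¹

F/M = applied load / biomass = Q·S₀/(V·X) = 34500 × 474 / (24700 × 2800) = 0.2365 d⁻¹.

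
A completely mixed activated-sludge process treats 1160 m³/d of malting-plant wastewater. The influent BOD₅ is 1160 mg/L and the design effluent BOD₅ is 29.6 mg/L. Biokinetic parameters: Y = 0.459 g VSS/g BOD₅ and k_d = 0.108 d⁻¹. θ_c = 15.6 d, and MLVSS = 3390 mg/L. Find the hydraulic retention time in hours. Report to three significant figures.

τ ≈ 21.3 h

Rearranging the biomass balance for a CMAS with decay, V = Y·Q·ΔS·θ_c / [X·(1+k_d θ_c)] = 0.459 × 1160 × (1160 − 29.6) × 15.6 / [3390 × (1 + 0.108 × 15.6)] = 9.39×10^6 / 9101 = 1032 m³.
Hydraulic retention time τ = V/Q = 1032 / 1160 = 0.8893 d = 21.34 h.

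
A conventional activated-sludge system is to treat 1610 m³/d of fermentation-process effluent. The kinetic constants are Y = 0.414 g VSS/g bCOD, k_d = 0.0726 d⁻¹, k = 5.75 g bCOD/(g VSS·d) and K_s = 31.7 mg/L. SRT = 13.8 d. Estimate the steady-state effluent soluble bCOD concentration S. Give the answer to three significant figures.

S ≈ 2.06 mg/L

Effluent substrate depends only on kinetics and SRT: S = K_s(1 + k_d θ_c) / [θ_c(Yk − k_d) − 1] = 31.7 × (1 + 0.0726 × 13.8) / [13.8 × (0.414 × 5.75 − 0.0726) − 1] = 63.46 / 30.85 = 2.057 mg/L.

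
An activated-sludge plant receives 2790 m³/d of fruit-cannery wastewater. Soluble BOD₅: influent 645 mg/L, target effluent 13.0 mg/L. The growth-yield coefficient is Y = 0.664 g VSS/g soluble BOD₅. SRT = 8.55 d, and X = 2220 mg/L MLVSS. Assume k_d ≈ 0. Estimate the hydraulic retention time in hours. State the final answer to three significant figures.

With k_d = 0 the design equation reduces to V = Y Q (S₀−S) θ_c / X = 0.664 × 2790 × (645 − 13.0) × 8.55 / 2220 = 4509 m³.
Hydraulic retention time τ = V/Q = 4509 / 2790 = 1.616 d = 38.79 h.

τ ≈ 38.8 h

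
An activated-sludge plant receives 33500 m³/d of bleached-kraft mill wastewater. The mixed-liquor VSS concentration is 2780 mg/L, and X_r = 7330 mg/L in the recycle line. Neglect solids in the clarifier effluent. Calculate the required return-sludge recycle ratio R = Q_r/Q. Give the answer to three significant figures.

Solids balance on the clarifier gives (1+R)X = R·X_r, so R = X/(X_r − X) = 2780 / (7330 − 2780) = 0.6110.

R ≈ 0.611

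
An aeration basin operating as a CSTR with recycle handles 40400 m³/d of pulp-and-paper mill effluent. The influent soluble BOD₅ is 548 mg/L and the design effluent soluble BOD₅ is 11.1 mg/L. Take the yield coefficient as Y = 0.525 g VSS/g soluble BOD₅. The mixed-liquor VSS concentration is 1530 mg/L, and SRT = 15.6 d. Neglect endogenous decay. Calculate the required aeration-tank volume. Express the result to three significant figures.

V ≈ 116000 m³

V·X = Y·Q·ΔS·θ_c gives V = 0.525 × 40400 × (548 − 11.1) × 15.6 / 1530 = 116109 m³.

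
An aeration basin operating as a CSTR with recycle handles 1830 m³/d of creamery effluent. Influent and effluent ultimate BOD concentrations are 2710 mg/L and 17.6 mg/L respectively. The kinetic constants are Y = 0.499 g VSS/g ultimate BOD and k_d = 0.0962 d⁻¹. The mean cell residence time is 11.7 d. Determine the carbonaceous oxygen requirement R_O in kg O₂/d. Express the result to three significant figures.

Observed yield with endogenous decay: Y_obs = Y / (1 + k_d·θ_c) = 0.499 / (1 + 0.0962 × 11.7) = 0.499 / 2.126 = 0.2348 g VSS/g ultimate BOD.
Q·(S₀ − S) = 1830 × (2710 − 17.6) × 10⁻³ = 4927 kg/d removed.
Biomass synthesised: P_X = Y_obs × 4927 = 1157 kg VSS/d.
R_O = Q·ΔS − 1.42 P_X = 4927 − 1643 = 3285 kg O₂/d.

R_O ≈ 3280 kg O₂/d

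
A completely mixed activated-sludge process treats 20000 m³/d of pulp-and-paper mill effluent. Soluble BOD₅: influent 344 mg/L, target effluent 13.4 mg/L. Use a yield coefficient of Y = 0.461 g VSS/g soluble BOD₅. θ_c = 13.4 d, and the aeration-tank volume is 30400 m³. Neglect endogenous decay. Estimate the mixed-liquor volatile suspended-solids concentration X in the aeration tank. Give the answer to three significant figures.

Without decay, X = Y Q (S₀−S) θ_c / V = 0.461 × 20000 × (344 − 13.4) × 13.4 / 30400 = 1344 mg/L.

X ≈ 1340 mg/L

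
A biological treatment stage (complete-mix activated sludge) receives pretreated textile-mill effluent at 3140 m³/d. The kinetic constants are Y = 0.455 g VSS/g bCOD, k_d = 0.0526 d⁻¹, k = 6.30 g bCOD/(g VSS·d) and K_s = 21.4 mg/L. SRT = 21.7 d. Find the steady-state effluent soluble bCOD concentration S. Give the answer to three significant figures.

S ≈ 0.763 mg/L

Effluent substrate depends only on kinetics and SRT: S = K_s(1 + k_d θ_c) / [θ_c(Yk − k_d) − 1] = 21.4 × (1 + 0.0526 × 21.7) / [21.7 × (0.455 × 6.30 − 0.0526) − 1] = 45.83 / 60.06 = 0.7630 mg/L.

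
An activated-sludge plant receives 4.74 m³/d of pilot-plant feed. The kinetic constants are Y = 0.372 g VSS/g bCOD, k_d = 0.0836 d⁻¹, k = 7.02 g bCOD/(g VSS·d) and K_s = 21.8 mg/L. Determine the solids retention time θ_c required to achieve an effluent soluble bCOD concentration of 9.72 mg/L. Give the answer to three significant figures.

θ_c ≈ 1.39 d

Specific growth rate at S = 9.72 mg/L: μ = YkS/(K_s+S) = 0.372·7.02·9.72/(21.8+9.72) = 0.8053 d⁻¹.
1/θ_c = 0.8053 − 0.0836 = 0.7217 d⁻¹, so θ_c = 1.386 d.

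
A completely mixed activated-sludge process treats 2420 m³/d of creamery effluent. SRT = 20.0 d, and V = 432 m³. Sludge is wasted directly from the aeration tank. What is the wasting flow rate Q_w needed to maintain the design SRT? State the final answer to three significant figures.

For wasting at MLVSS concentration, Q_w = V/θ_c = 432.0/20.0 = 21.60 m³/d.

Q_w ≈ 21.6 m³/d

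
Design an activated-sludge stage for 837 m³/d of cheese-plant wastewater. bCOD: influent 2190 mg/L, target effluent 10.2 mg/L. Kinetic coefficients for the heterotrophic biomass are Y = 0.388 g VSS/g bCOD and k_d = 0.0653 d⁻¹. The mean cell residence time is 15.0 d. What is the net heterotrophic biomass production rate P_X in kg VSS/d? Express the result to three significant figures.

P_X ≈ 358 kg VSS/d

Observed yield with endogenous decay: Y_obs = Y / (1 + k_d·θ_c) = 0.388 / (1 + 0.0653 × 15.0) = 0.388 / 1.979 = 0.1960 g VSS/g bCOD.
Substrate removed = Q·(S₀ − S) = 837 m³/d × (2190 − 10.2) g/m³ = 1.82×10^6 g/d = 1824 kg/d.
P_X = Y_obs · Q(S₀ − S) = 0.1960 × 1824 = 357.6 kg VSS/d.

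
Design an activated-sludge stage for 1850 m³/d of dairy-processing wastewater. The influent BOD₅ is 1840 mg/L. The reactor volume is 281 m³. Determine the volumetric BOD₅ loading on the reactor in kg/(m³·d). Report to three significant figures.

L_v ≈ 12.1 kg BOD₅/(m³·d)

L_v = Q S₀ / V = 1850 × 1840 × 10⁻³ / 281.0 = 12.11 kg/(m³·d).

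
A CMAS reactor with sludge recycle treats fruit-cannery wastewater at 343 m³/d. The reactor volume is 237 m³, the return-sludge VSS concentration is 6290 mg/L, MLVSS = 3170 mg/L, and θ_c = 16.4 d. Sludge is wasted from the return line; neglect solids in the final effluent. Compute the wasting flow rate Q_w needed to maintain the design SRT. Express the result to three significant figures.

Q_w = (V·X)/(θ_c X_r) = 237.0 × 3170 / (16.4 × 6290) = 7.283 m³/d.

Q_w ≈ 7.28 m³/d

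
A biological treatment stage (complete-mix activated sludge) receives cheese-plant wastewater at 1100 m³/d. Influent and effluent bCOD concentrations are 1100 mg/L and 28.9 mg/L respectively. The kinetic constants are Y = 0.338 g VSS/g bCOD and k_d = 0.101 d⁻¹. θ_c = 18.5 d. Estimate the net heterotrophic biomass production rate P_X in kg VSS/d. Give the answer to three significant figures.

P_X ≈ 139 kg VSS/d

Observed yield with endogenous decay: Y_obs = Y / (1 + k_d·θ_c) = 0.338 / (1 + 0.101 × 18.5) = 0.338 / 2.869 = 0.1178 g VSS/g bCOD.
Substrate removed = Q·(S₀ − S) = 1100 m³/d × (1100 − 28.9) g/m³ = 1.18×10^6 g/d = 1178 kg/d.
Biomass produced: P_X = Y_obs·Q·ΔS = 0.1178 × 1178 ≈ 138.8 kg VSS/d.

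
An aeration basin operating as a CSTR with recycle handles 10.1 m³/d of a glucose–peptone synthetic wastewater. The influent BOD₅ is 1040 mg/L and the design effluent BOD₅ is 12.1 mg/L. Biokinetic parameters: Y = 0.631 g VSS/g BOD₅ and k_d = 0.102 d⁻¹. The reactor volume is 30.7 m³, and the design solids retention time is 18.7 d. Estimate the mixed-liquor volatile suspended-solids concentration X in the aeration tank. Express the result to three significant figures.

X ≈ 1370 mg/L

Solving the biomass balance for X: X = Y Q (S₀−S) θ_c / [V (1+k_d θ_c)] = 0.631 × 10.1 × (1040 − 12.1) × 18.7 / [30.7 × (1 + 0.102 × 18.7)] = 1372 mg/L.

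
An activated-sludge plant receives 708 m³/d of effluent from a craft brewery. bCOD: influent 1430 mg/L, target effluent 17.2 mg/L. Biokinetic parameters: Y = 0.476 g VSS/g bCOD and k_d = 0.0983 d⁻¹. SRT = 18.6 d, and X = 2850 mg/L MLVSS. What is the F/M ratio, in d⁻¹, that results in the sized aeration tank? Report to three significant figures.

F/M ≈ 0.323 d⁻¹

Steady-state biomass mass balance: V·X·(1 + k_d·θ_c) = Y·Q·(S₀ − S)·θ_c, so V = 0.476 × 708 × (1430 − 17.2) × 18.6 / [2850 × (1 + 0.0983 × 18.6)] = 8.86×10^6 / 8061 = 1099 m³.
Food-to-microorganism ratio F/M = Q S₀ / (V X) = 708 × 1430 / (1099 × 2850) = 0.3234 d⁻¹.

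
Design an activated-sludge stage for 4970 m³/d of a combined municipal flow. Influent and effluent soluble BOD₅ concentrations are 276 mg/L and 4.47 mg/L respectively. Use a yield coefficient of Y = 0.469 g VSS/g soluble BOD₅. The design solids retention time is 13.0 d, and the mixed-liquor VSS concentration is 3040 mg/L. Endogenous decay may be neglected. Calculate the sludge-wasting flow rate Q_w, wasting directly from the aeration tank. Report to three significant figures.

Q_w ≈ 208 m³/d

Biomass mass balance (decay neglected): V·X = Y·Q·(S₀ − S)·θ_c, so V = 0.469 × 4970 × (276 − 4.47) × 13.0 / 3040 = 2707 m³.
With mixed-liquor wasting, θ_c = V/Q_w, so Q_w = V/θ_c = 2707/13.0 = 208.2 m³/d.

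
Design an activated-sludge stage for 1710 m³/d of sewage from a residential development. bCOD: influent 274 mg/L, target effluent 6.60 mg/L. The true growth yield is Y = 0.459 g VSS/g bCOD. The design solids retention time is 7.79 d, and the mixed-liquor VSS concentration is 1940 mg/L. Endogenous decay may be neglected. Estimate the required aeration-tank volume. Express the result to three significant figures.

V ≈ 843 m³

V·X = Y·Q·ΔS·θ_c gives V = 0.459 × 1710 × (274 − 6.60) × 7.79 / 1940 = 842.8 m³.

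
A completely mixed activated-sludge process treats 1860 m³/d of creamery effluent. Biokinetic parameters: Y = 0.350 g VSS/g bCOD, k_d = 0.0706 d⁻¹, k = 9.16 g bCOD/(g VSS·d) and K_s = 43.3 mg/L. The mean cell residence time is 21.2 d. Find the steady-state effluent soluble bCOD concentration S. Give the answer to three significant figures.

From the Monod/SRT balance for a CMAS, S = K_s·(1+k_d θ_c)/[θ_c·(Y k − k_d) − 1] = 43.3 × (1 + 0.0706 × 21.2) / [21.2 × (0.350 × 9.16 − 0.0706) − 1] = 108.1 / 65.47 = 1.651 mg/L.

S ≈ 1.65 mg/L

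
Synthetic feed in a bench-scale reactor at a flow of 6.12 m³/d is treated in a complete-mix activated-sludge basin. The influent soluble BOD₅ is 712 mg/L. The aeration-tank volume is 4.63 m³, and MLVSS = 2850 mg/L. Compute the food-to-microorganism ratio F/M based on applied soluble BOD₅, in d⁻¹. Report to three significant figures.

F/M ≈ 0.330 d⁻¹

F/M = applied load / biomass = Q·S₀/(V·X) = 6.12 × 712 / (4.630 × 2850) = 0.3302 d⁻¹.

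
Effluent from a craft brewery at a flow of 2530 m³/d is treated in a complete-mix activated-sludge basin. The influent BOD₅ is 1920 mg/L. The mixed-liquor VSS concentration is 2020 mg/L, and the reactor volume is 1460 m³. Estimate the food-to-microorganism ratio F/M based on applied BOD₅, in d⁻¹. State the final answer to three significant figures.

Food-to-microorganism ratio F/M = Q S₀ / (V X) = 2530 × 1920 / (1460 × 2020) = 1.647 d⁻¹.

F/M ≈ 1.65 d⁻¹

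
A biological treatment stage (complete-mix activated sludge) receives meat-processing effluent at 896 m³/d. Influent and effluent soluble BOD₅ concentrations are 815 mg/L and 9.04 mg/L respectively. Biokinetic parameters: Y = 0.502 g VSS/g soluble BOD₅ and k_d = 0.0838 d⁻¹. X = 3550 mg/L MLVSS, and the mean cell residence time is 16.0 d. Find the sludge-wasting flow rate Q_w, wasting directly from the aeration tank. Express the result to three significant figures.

Q_w ≈ 43.6 m³/d

Rearranging the biomass balance for a CMAS with decay, V = Y·Q·ΔS·θ_c / [X·(1+k_d θ_c)] = 0.502 × 896 × (815 − 9.04) × 16.0 / [3550 × (1 + 0.0838 × 16.0)] = 5.8×10^6 / 8310 = 698.0 m³.
With mixed-liquor wasting, θ_c = V/Q_w, so Q_w = V/θ_c = 698.0/16.0 = 43.62 m³/d.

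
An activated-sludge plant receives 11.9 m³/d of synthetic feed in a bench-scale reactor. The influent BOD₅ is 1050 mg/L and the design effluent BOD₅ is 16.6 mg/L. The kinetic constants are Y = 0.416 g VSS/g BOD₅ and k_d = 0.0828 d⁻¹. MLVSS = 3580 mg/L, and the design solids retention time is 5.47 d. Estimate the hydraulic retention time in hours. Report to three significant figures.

From the SRT design equation V = Y Q (S₀−S) θ_c / [X (1 + k_d θ_c)] = 0.416 × 11.9 × (1050 − 16.6) × 5.47 / [3580 × (1 + 0.0828 × 5.47)] = 2.8×10^4 / 5201 = 5.380 m³.
Hydraulic retention time τ = V/Q = 5.380 / 11.9 = 0.4521 d = 10.85 h.

τ ≈ 10.9 h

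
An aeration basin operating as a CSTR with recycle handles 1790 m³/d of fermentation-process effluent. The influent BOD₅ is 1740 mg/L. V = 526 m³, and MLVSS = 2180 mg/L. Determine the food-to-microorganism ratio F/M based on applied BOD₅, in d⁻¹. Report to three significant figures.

F/M = applied load / biomass = Q·S₀/(V·X) = 1790 × 1740 / (526.0 × 2180) = 2.716 d⁻¹.

F/M ≈ 2.72 d⁻¹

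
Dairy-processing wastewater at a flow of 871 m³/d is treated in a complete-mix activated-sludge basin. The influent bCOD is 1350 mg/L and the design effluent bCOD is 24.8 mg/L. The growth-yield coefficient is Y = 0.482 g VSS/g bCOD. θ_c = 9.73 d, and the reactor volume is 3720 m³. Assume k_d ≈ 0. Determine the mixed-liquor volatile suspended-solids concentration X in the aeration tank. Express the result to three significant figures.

X ≈ 1460 mg/L

Without decay, X = Y Q (S₀−S) θ_c / V = 0.482 × 871 × (1350 − 24.8) × 9.73 / 3720 = 1455 mg/L.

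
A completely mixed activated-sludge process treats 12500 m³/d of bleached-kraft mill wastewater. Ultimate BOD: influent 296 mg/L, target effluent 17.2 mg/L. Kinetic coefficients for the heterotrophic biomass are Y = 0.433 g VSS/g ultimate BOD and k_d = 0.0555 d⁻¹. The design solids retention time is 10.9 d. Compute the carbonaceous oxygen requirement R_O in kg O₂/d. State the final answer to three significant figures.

The observed yield is Y_obs = Y/(1 + k_d·θ_c) = 0.433 / (1 + 0.0555 × 10.9) = 0.433 / 1.605 = 0.2698 g VSS per g ultimate BOD removed.
ΔS = 296 − 17.2 = 278.8 mg/L, so the substrate removal rate is 12500 × 278.8/1000 = 3485 kg ultimate BOD/d.
P_X = Y_obs·Q·(S₀ − S) = 0.2698 × 3485 = 940.2 kg VSS/d.
R_O = Q·ΔS − 1.42 P_X = 3485 − 1335 = 2150 kg O₂/d.

R_O ≈ 2150 kg O₂/d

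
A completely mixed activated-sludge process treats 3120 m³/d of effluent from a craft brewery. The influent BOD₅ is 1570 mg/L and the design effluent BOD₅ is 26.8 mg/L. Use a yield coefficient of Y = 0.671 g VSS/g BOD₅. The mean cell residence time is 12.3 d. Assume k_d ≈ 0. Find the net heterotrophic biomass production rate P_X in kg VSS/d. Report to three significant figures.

P_X ≈ 3230 kg VSS/d

With endogenous decay neglected, the observed yield equals the true yield: Y_obs = Y = 0.671 g VSS/g BOD₅.
ΔS = 1570 − 26.8 = 1543 mg/L, so the substrate removal rate is 3120 × 1543/1000 = 4815 kg BOD₅/d.
So the net sludge growth is P_X = 0.6710 × 4815 = 3231 kg VSS/d.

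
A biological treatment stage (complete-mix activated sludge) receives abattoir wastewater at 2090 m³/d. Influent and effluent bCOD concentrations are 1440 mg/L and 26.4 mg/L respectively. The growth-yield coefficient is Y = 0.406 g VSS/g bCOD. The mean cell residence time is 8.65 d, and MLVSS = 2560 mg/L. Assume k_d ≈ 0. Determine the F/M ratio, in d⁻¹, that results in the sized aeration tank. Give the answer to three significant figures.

F/M ≈ 0.290 d⁻¹

V·X = Y·Q·ΔS·θ_c gives V = 0.406 × 2090 × (1440 − 26.4) × 8.65 / 2560 = 4053 m³.
F/M = Q·S₀ / (V·X) = 2090 × 1440 / (4053 × 2560) = 0.2901 g bCOD·(g VSS·d)⁻¹.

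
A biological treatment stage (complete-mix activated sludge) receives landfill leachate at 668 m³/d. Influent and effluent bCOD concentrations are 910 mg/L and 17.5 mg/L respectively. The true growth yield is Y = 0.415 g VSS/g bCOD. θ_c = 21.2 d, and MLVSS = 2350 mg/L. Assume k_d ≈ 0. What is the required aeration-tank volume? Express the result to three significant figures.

V ≈ 2230 m³

With k_d = 0 the design equation reduces to V = Y Q (S₀−S) θ_c / X = 0.415 × 668 × (910 − 17.5) × 21.2 / 2350 = 2232 m³.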